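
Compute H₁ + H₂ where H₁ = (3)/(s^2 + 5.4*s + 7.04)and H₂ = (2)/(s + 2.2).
Parallel: H = H₁ + H₂ = (n₁·d₂ + n₂·d₁)/(d₁·d₂).
n₁·d₂ = 3*s + 6.6. n₂·d₁ = 2*s^2 + 10.8*s + 14.08. Sum = 2*s^2 + 13.8*s + 20.68. d₁·d₂ = s^3 + 7.6*s^2 + 18.92*s + 15.488.
H(s) = (2*s^2 + 13.8*s + 20.68)/(s^3 + 7.6*s^2 + 18.92*s + 15.488)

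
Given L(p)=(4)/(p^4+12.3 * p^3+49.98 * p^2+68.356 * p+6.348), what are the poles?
Set denominator = 0: p^4 + 12.3*p^3 + 49.98*p^2 + 68.356*p + 6.348 = (p + 0.1)(p + 4.6)(p + 3)(p + 4.6) = 0 → Poles: -0.1, -3, -4.6, -4.6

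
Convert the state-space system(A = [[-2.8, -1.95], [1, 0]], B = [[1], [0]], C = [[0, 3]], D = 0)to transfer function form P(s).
P(s) = C(sI - A)⁻¹B + D.
Characteristic polynomial det(sI - A) = s^2 + 2.8*s + 1.95.
Numerator from C·adj(sI-A)·B + D·det(sI-A) = 3.
P(s) = (3)/(s^2 + 2.8*s + 1.95)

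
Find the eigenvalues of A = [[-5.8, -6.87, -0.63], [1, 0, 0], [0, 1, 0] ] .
Eigenvalues solve det(λI - A) = 0.
Characteristic polynomial: λ^3 + 5.8*λ^2 + 6.87*λ + 0.63 = 0.
Factor: (λ + 4.2)(λ + 1.5)(λ + 0.1) = 0.
Roots: -0.1, -1.5, -4.2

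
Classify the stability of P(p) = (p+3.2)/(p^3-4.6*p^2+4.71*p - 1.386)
Denominator: p^3 - 4.6*p^2 + 4.71*p - 1.386 = (p - 3.3)(p - 0.6)(p - 0.7). Poles: 0.6, 0.7, 3.3. Unstable (3 pole(s) in RHP)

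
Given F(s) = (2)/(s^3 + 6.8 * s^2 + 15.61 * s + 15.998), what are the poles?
Set denominator = 0: s^3 + 6.8*s^2 + 15.61*s + 15.998 = (s + 3.8)(s^2 + 3*s + 4.21) = 0 → Poles: -1.5 + 1.4j, -1.5 - 1.4j, -3.8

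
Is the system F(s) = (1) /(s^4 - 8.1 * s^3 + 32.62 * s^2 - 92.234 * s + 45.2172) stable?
Denominator: s^4 - 8.1*s^3 + 32.62*s^2 - 92.234*s + 45.2172 = (s - 0.6)(s - 4.9)(s^2 - 2.6*s + 15.38). Poles: 0.6, 1.3 + 3.7j, 1.3 - 3.7j, 4.9. All Re(p)<0: No (unstable)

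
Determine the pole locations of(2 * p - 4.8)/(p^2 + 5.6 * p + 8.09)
Set denominator = 0: p^2 + 5.6*p + 8.09 = 0 → Poles: -2.8 + 0.5j, -2.8 - 0.5j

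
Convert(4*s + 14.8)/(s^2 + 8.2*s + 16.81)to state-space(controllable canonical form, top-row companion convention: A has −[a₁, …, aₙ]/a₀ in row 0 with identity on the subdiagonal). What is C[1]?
Reachable canonical form: C = numerator coefficients (right-aligned, zero-padded to length n).
num = 4*s + 14.8, C = [[4, 14.8]].
C[1] = 14.8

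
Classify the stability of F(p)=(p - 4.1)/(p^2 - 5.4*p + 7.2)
Denominator: p^2 - 5.4*p + 7.2 = (p - 2.4)(p - 3). Poles: 2.4, 3. Unstable (2 pole(s) in RHP)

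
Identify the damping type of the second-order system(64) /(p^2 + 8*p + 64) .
Standard form: ωn²/(p²+2ζωn·p+ωn²) gives ωn=8, ζ=0.5.
Underdamped (ζ = 0.5 < 1)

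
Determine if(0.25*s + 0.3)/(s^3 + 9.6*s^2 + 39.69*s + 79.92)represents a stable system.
Denominator: s^3 + 9.6*s^2 + 39.69*s + 79.92 = (s + 4.8)(s^2 + 4.8*s + 16.65). Poles: -2.4 + 3.3j, -2.4 - 3.3j, -4.8. All Re(p)<0: Yes (stable)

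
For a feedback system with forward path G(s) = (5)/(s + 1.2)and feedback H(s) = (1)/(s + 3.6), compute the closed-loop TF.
Closed-loop T = G/(1+GH).
Numerator: G_num * H_den = 5*s + 18.
Denominator: G_den * H_den + G_num * H_num = (s^2 + 4.8*s + 4.32) + (5) = s^2 + 4.8*s + 9.32.
T(s) = (5*s + 18)/(s^2 + 4.8*s + 9.32)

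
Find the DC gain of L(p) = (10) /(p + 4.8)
DC gain = L(0) = num(0)/den(0) = 10/4.8 = 2.083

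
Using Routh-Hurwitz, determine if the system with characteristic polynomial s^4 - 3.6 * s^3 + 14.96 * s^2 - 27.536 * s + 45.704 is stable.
Routh array:
s^4: [1, 14.96, 45.704]; s^3: [-3.6, -27.536]; s^2: [7.31111, 45.704]; s^1: [-5.03129]; s^0: [45.704]
First column: [1, -3.6, 7.31111, -5.03129, 45.704]. Sign changes = 4.
No, unstable (4 RHP root(s))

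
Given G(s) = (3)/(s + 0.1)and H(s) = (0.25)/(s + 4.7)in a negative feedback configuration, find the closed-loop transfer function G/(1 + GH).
Closed-loop T = G/(1+GH).
Numerator: G_num * H_den = 3*s + 14.1.
Denominator: G_den * H_den + G_num * H_num = (s^2 + 4.8*s + 0.47) + (0.75) = s^2 + 4.8*s + 1.22.
T(s) = (3*s + 14.1)/(s^2 + 4.8*s + 1.22)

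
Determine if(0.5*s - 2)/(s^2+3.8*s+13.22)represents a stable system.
Denominator: s^2 + 3.8*s + 13.22. Poles: -1.9 + 3.1j, -1.9 - 3.1j. All Re(p)<0: Yes (stable)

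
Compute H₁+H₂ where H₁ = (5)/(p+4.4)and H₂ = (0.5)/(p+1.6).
Parallel: H = H₁ + H₂ = (n₁·d₂ + n₂·d₁)/(d₁·d₂).
n₁·d₂ = 5*p + 8. n₂·d₁ = 0.5*p + 2.2. Sum = 5.5*p + 10.2. d₁·d₂ = p^2 + 6*p + 7.04.
H(p) = (5.5*p + 10.2)/(p^2 + 6*p + 7.04)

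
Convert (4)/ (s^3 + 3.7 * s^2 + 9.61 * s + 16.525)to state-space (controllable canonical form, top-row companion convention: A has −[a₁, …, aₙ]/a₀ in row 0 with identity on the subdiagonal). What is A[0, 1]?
Reachable canonical form for den = s^3 + 3.7*s^2 + 9.61*s + 16.525: top row of A = -[a₁,a₂,...,aₙ]/a₀, ones on the subdiagonal, zeros elsewhere.
A = [[-3.7, -9.61, -16.525], [1, 0, 0], [0, 1, 0]].
A[0,1] = -9.61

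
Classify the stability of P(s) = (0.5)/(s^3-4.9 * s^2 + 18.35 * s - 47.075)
Denominator: s^3 - 4.9*s^2 + 18.35*s - 47.075 = (s - 3.5)(s^2 - 1.4*s + 13.45). Poles: 0.7 + 3.6j, 0.7 - 3.6j, 3.5. Unstable (3 pole(s) in RHP)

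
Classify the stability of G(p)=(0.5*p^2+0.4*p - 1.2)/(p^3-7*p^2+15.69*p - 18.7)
Denominator: p^3 - 7*p^2 + 15.69*p - 18.7 = (p - 4.4)(p^2 - 2.6*p + 4.25). Poles: 1.3 + 1.6j, 1.3 - 1.6j, 4.4. Unstable (3 pole(s) in RHP)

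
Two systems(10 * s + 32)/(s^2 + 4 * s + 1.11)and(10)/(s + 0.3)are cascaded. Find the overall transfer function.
Series: H = H₁ · H₂ = (n₁·n₂)/(d₁·d₂).
Num: n₁·n₂ = 100*s + 320. Den: d₁·d₂ = s^3 + 4.3*s^2 + 2.31*s + 0.333.
H(s) = (100*s + 320)/(s^3 + 4.3*s^2 + 2.31*s + 0.333)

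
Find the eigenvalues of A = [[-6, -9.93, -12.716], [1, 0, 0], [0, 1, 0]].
Eigenvalues solve det(λI - A) = 0.
Characteristic polynomial: λ^3 + 6*λ^2 + 9.93*λ + 12.716 = 0.
Factor: (λ + 4.4)(λ^2 + 1.6*λ + 2.89) = 0.
Roots: -0.8 + 1.5j, -0.8 - 1.5j, -4.4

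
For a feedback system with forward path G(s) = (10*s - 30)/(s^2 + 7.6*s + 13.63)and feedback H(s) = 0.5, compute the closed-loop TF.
Closed-loop T = G/(1+GH).
Numerator: G_num * H_den = 10*s - 30.
Denominator: G_den * H_den + G_num * H_num = (s^2 + 7.6*s + 13.63) + (5*s - 15) = s^2 + 12.6*s - 1.37.
T(s) = (10*s - 30)/(s^2 + 12.6*s - 1.37)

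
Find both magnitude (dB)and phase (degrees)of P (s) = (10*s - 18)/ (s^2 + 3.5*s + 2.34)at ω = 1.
Substitute s = j*1: P(j1) = 0.77462 + 5.43943j.
|P| = 20*log₁₀(sqrt(Re²+Im²)) = 14.80 dB.
∠P = atan2(Im, Re) = 81.90°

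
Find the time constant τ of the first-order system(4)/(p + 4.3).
First-order system: τ = -1/pole. Pole = -4.3. τ = -1/(-4.3) = 0.2326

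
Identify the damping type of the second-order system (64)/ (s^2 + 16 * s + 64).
Standard form: ωn²/(s²+2ζωn·s+ωn²) gives ωn=8, ζ=1.
Critically damped (ζ = 1)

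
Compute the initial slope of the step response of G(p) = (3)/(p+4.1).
IVT: y'(0⁺) = lim_{p→∞} p²·Y(p) = lim_{p→∞} p·G(p).
deg(num) = 0, deg(den) = 1, relative degree = 1, so p·G(p) → (leading num)/(leading den) = 3/1 = 3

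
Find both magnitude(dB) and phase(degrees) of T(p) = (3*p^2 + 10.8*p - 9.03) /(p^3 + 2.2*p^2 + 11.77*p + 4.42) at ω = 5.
Substitute p = j*5: T(j5) = 0.0977966 - 1.19552j.
|T| = 20*log₁₀(sqrt(Re²+Im²)) = 1.58 dB.
∠T = atan2(Im, Re) = -85.32°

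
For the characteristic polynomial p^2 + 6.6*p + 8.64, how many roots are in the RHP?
p^2 + 6.6*p + 8.64 = (p + 4.8)(p + 1.8). Poles: -1.8, -4.8. RHP poles (Re>0): 0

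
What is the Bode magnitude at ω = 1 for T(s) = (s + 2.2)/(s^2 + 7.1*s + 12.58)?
Substitute s = j*1: T(j1) = 0.176558 - 0.0218963j.
|T(j1)| = sqrt(Re² + Im²) = 0.1779.
20*log₁₀(0.1779) = -15.00 dB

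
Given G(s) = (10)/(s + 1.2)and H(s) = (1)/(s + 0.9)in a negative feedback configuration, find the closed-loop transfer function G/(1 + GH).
Closed-loop T = G/(1+GH).
Numerator: G_num * H_den = 10*s + 9.
Denominator: G_den * H_den + G_num * H_num = (s^2 + 2.1*s + 1.08) + (10) = s^2 + 2.1*s + 11.08.
T(s) = (10*s + 9)/(s^2 + 2.1*s + 11.08)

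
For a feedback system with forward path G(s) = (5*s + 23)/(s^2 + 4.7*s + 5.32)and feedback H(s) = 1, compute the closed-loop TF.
Closed-loop T = G/(1+GH).
Numerator: G_num * H_den = 5*s + 23.
Denominator: G_den * H_den + G_num * H_num = (s^2 + 4.7*s + 5.32) + (5*s + 23) = s^2 + 9.7*s + 28.32.
T(s) = (5*s + 23)/(s^2 + 9.7*s + 28.32)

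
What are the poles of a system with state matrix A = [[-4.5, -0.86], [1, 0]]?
Eigenvalues solve det(λI - A) = 0.
Characteristic polynomial: λ^2 + 4.5*λ + 0.86 = 0.
Factor: (λ + 0.2)(λ + 4.3) = 0.
Roots: -0.2, -4.3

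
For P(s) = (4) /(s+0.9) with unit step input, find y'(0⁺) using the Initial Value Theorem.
IVT: y'(0⁺) = lim_{s→∞} s²·Y(s) = lim_{s→∞} s·P(s).
deg(num) = 0, deg(den) = 1, relative degree = 1, so s·P(s) → (leading num)/(leading den) = 4/1 = 4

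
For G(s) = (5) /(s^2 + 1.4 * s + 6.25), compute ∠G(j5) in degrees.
Substitute s = j*5: G(j5) = -0.234046 - 0.0873771j.
∠G(j5) = atan2(Im, Re) = atan2(-0.0873771, -0.234046) = -159.53°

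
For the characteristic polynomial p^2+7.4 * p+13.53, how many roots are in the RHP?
p^2 + 7.4*p + 13.53 = (p + 3.3)(p + 4.1). Poles: -3.3, -4.1. RHP poles (Re>0): 0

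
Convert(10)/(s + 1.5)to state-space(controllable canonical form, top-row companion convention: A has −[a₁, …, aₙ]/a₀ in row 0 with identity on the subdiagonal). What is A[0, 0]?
Reachable canonical form for den = s + 1.5: top row of A = -[a₁,a₂,...,aₙ]/a₀, ones on the subdiagonal, zeros elsewhere.
A = [[-1.5]].
A[0,0] = -1.5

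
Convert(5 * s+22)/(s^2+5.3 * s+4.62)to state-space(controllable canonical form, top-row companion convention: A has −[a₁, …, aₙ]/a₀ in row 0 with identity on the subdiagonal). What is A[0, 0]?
Reachable canonical form for den = s^2 + 5.3*s + 4.62: top row of A = -[a₁,a₂,...,aₙ]/a₀, ones on the subdiagonal, zeros elsewhere.
A = [[-5.3, -4.62], [1, 0]].
A[0,0] = -5.3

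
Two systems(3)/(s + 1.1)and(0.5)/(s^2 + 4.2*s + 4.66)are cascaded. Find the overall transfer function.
Series: H = H₁ · H₂ = (n₁·n₂)/(d₁·d₂).
Num: n₁·n₂ = 1.5. Den: d₁·d₂ = s^3 + 5.3*s^2 + 9.28*s + 5.126.
H(s) = (1.5)/(s^3 + 5.3*s^2 + 9.28*s + 5.126)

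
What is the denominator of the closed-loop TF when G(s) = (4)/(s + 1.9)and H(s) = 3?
Characteristic poly = G_den * H_den + G_num * H_num = (s + 1.9) + (12) = s + 13.9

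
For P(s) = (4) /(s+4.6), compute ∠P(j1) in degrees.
Substitute s = j*1: P(j1) = 0.830325 - 0.180505j.
∠P(j1) = atan2(Im, Re) = atan2(-0.180505, 0.830325) = -12.26°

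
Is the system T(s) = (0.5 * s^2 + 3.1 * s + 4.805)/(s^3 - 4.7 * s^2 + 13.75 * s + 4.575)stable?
Denominator: s^3 - 4.7*s^2 + 13.75*s + 4.575 = (s + 0.3)(s^2 - 5*s + 15.25). Poles: -0.3, 2.5 + 3j, 2.5 - 3j. All Re(p)<0: No (unstable)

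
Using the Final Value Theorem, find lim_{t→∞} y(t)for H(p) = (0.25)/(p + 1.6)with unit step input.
FVT: lim_{t→∞} y(t) = lim_{p→0} p*Y(p) where Y(p) = H(p)/p.
= lim_{p→0} H(p) = H(0) = num(0)/den(0) = 0.25/1.6 = 0.1562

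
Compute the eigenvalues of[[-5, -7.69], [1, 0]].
Eigenvalues solve det(λI - A) = 0.
Characteristic polynomial: λ^2 + 5*λ + 7.69 = 0.
Roots: -2.5 + 1.2j, -2.5 - 1.2j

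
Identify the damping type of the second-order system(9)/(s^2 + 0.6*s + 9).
Standard form: ωn²/(s²+2ζωn·s+ωn²) gives ωn=3, ζ=0.1.
Underdamped (ζ = 0.1 < 1)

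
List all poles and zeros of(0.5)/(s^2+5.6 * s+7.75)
Set denominator = 0: s^2 + 5.6*s + 7.75 = (s + 3.1)(s + 2.5) = 0 → Poles: -2.5, -3.1
Numerator is a nonzero constant (0.5) → Zeros: none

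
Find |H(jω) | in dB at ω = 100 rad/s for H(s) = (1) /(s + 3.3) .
Substitute s = j*100: H(j100) = 0.000329641 - 0.00998912j.
|H(j100)| = sqrt(Re² + Im²) = 0.009995.
20*log₁₀(0.009995) = -40.00 dB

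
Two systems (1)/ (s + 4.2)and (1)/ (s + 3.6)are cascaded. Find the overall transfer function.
Series: H = H₁ · H₂ = (n₁·n₂)/(d₁·d₂).
Num: n₁·n₂ = 1. Den: d₁·d₂ = s^2 + 7.8*s + 15.12.
H(s) = (1)/(s^2 + 7.8*s + 15.12)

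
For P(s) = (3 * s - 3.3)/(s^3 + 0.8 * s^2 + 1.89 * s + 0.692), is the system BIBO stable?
Denominator: s^3 + 0.8*s^2 + 1.89*s + 0.692 = (s + 0.4)(s^2 + 0.4*s + 1.73). Poles: -0.2 + 1.3j, -0.2 - 1.3j, -0.4. All Re(p)<0: Yes (stable)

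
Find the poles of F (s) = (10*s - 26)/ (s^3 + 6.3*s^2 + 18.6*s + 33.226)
Set denominator = 0: s^3 + 6.3*s^2 + 18.6*s + 33.226 = (s + 3.7)(s^2 + 2.6*s + 8.98) = 0 → Poles: -1.3 + 2.7j, -1.3 - 2.7j, -3.7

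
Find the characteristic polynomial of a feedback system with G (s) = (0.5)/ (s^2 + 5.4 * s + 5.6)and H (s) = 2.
Characteristic poly = G_den * H_den + G_num * H_num = (s^2 + 5.4*s + 5.6) + (1) = s^2 + 5.4*s + 6.6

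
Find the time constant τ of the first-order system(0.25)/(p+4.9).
First-order system: τ = -1/pole. Pole = -4.9. τ = -1/(-4.9) = 0.2041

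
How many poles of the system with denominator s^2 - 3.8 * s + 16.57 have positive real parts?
Poles: 1.9 + 3.6j, 1.9 - 3.6j. RHP poles (Re>0): 2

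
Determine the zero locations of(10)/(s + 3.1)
Numerator is a nonzero constant (10) → Zeros: none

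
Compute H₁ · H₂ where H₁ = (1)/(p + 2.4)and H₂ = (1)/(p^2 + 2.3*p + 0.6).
Series: H = H₁ · H₂ = (n₁·n₂)/(d₁·d₂).
Num: n₁·n₂ = 1. Den: d₁·d₂ = p^3 + 4.7*p^2 + 6.12*p + 1.44.
H(p) = (1)/(p^3 + 4.7*p^2 + 6.12*p + 1.44)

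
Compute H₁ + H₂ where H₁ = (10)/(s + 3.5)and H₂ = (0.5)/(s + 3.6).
Parallel: H = H₁ + H₂ = (n₁·d₂ + n₂·d₁)/(d₁·d₂).
n₁·d₂ = 10*s + 36. n₂·d₁ = 0.5*s + 1.75. Sum = 10.5*s + 37.75. d₁·d₂ = s^2 + 7.1*s + 12.6.
H(s) = (10.5*s + 37.75)/(s^2 + 7.1*s + 12.6)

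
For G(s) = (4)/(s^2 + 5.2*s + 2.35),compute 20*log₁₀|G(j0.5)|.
Substitute s = j*0.5: G(j0.5) = 0.752014 - 0.931065j.
|G(j0.5)| = sqrt(Re² + Im²) = 1.197.
20*log₁₀(1.197) = 1.56 dB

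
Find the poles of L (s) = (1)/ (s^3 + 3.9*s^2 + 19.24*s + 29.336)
Set denominator = 0: s^3 + 3.9*s^2 + 19.24*s + 29.336 = (s + 1.9)(s^2 + 2*s + 15.44) = 0 → Poles: -1 + 3.8j, -1 - 3.8j, -1.9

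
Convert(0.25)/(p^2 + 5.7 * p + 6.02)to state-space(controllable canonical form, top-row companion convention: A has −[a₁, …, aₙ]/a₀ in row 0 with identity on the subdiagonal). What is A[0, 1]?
Reachable canonical form for den = p^2 + 5.7*p + 6.02: top row of A = -[a₁,a₂,...,aₙ]/a₀, ones on the subdiagonal, zeros elsewhere.
A = [[-5.7, -6.02], [1, 0]].
A[0,1] = -6.02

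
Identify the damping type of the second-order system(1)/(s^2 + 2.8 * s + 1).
Standard form: ωn²/(s²+2ζωn·s+ωn²) gives ωn=1, ζ=1.4.
Overdamped (ζ = 1.4 > 1)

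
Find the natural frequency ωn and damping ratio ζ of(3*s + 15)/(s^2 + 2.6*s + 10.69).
Underdamped: complex pole -1.3 + 3j. ωn = |pole| = 3.27, ζ = -Re(pole)/ωn = 0.3976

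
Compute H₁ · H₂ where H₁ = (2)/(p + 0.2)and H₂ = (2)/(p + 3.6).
Series: H = H₁ · H₂ = (n₁·n₂)/(d₁·d₂).
Num: n₁·n₂ = 4. Den: d₁·d₂ = p^2 + 3.8*p + 0.72.
H(p) = (4)/(p^2 + 3.8*p + 0.72)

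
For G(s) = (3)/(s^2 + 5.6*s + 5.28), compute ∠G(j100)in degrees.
Substitute s = j*100: G(j100) = -0.000299219 - 1.67651e-05j.
∠G(j100) = atan2(Im, Re) = atan2(-1.67651e-05, -0.000299219) = -176.79°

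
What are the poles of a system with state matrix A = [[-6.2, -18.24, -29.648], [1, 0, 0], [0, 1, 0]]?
Eigenvalues solve det(λI - A) = 0.
Characteristic polynomial: λ^3 + 6.2*λ^2 + 18.24*λ + 29.648 = 0.
Factor: (λ + 3.4)(λ^2 + 2.8*λ + 8.72) = 0.
Roots: -1.4 + 2.6j, -1.4 - 2.6j, -3.4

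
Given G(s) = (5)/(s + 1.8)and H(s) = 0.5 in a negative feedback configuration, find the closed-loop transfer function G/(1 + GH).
Closed-loop T = G/(1+GH).
Numerator: G_num * H_den = 5.
Denominator: G_den * H_den + G_num * H_num = (s + 1.8) + (2.5) = s + 4.3.
T(s) = (5)/(s + 4.3)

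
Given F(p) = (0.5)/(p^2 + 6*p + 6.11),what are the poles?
Set denominator = 0: p^2 + 6*p + 6.11 = (p + 1.3)(p + 4.7) = 0 → Poles: -1.3, -4.7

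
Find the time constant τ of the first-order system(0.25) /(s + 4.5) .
First-order system: τ = -1/pole. Pole = -4.5. τ = -1/(-4.5) = 0.2222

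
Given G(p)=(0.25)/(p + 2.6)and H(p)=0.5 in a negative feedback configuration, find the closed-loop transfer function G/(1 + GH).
Closed-loop T = G/(1+GH).
Numerator: G_num * H_den = 0.25.
Denominator: G_den * H_den + G_num * H_num = (p + 2.6) + (0.125) = p + 2.725.
T(p) = (0.25)/(p + 2.725)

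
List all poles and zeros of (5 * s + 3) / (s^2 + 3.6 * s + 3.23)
Set denominator = 0: s^2 + 3.6*s + 3.23 = (s + 1.9)(s + 1.7) = 0 → Poles: -1.7, -1.9
Set numerator = 0: 5*s + 3 = 0 → Zeros: -0.6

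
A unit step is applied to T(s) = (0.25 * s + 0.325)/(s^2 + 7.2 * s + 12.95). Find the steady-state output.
FVT: lim_{t→∞} y(t) = lim_{s→0} s*Y(s) where Y(s) = T(s)/s.
= lim_{s→0} T(s) = T(0) = num(0)/den(0) = 0.325/12.95 = 0.0251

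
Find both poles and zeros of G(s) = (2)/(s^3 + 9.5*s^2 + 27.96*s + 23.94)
Set denominator = 0: s^3 + 9.5*s^2 + 27.96*s + 23.94 = (s + 4.2)(s + 3.8)(s + 1.5) = 0 → Poles: -1.5, -3.8, -4.2
Numerator is a nonzero constant (2) → Zeros: none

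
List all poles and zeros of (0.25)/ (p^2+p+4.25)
Set denominator = 0: p^2 + p + 4.25 = 0 → Poles: -0.5 + 2j, -0.5 - 2j
Numerator is a nonzero constant (0.25) → Zeros: none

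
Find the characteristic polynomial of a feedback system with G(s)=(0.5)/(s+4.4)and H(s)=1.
Characteristic poly = G_den * H_den + G_num * H_num = (s + 4.4) + (0.5) = s + 4.9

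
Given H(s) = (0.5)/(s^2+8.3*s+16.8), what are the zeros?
Numerator is a nonzero constant (0.5) → Zeros: none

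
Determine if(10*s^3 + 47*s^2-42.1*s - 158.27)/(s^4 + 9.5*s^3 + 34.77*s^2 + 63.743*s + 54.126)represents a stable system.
Denominator: s^4 + 9.5*s^3 + 34.77*s^2 + 63.743*s + 54.126 = (s + 3.6)(s + 3.1)(s^2 + 2.8*s + 4.85). Poles: -1.4 + 1.7j, -1.4 - 1.7j, -3.1, -3.6. All Re(p)<0: Yes (stable)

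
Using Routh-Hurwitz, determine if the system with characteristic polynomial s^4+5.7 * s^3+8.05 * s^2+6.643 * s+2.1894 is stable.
Routh array:
s^4: [1, 8.05, 2.1894]; s^3: [5.7, 6.643]; s^2: [6.88456, 2.1894]; s^1: [4.83031]; s^0: [2.1894]
First column: [1, 5.7, 6.88456, 4.83031, 2.1894]. Sign changes = 0.
Yes, stable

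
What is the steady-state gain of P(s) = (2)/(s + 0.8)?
DC gain = P(0) = num(0)/den(0) = 2/0.8 = 2.5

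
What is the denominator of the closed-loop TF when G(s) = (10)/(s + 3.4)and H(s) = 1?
Characteristic poly = G_den * H_den + G_num * H_num = (s + 3.4) + (10) = s + 13.4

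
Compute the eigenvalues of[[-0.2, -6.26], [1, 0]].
Eigenvalues solve det(λI - A) = 0.
Characteristic polynomial: λ^2 + 0.2*λ + 6.26 = 0.
Roots: -0.1 + 2.5j, -0.1 - 2.5j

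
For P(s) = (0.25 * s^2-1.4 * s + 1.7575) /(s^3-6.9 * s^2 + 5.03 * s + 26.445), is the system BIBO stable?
Denominator: s^3 - 6.9*s^2 + 5.03*s + 26.445 = (s - 4.3)(s + 1.5)(s - 4.1). Poles: -1.5, 4.1, 4.3. All Re(p)<0: No (unstable)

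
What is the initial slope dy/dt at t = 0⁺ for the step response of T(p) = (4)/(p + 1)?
IVT: y'(0⁺) = lim_{p→∞} p²·Y(p) = lim_{p→∞} p·T(p).
deg(num) = 0, deg(den) = 1, relative degree = 1, so p·T(p) → (leading num)/(leading den) = 4/1 = 4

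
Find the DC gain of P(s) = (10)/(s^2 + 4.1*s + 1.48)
DC gain = P(0) = num(0)/den(0) = 10/1.48 = 6.757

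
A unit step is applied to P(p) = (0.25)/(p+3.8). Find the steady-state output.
FVT: lim_{t→∞} y(t) = lim_{p→0} p*Y(p) where Y(p) = P(p)/p.
= lim_{p→0} P(p) = P(0) = num(0)/den(0) = 0.25/3.8 = 0.06579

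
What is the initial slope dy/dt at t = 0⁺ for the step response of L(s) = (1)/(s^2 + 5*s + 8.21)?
IVT: y'(0⁺) = lim_{s→∞} s²·Y(s) = lim_{s→∞} s·L(s).
deg(num) = 0, deg(den) = 2, relative degree = 2 ≥ 2, so s·L(s) → 0. Initial slope = 0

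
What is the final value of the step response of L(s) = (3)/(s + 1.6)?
FVT: lim_{t→∞} y(t) = lim_{s→0} s*Y(s) where Y(s) = L(s)/s.
= lim_{s→0} L(s) = L(0) = num(0)/den(0) = 3/1.6 = 1.875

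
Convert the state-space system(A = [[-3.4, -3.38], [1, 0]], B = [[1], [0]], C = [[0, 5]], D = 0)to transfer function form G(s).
G(s) = C(sI - A)⁻¹B + D.
Characteristic polynomial det(sI - A) = s^2 + 3.4*s + 3.38.
Numerator from C·adj(sI-A)·B + D·det(sI-A) = 5.
G(s) = (5)/(s^2 + 3.4*s + 3.38)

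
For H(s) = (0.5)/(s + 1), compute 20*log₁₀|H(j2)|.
Substitute s = j*2: H(j2) = 0.1 - 0.2j.
|H(j2)| = sqrt(Re² + Im²) = 0.2236.
20*log₁₀(0.2236) = -13.01 dB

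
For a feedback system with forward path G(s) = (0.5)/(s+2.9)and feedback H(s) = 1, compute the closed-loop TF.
Closed-loop T = G/(1+GH).
Numerator: G_num * H_den = 0.5.
Denominator: G_den * H_den + G_num * H_num = (s + 2.9) + (0.5) = s + 3.4.
T(s) = (0.5)/(s + 3.4)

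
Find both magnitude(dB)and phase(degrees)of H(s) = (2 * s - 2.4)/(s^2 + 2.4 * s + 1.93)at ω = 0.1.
Substitute s = j*0.1: H(j0.1) = -1.21795 + 0.25641j.
|H| = 20*log₁₀(sqrt(Re²+Im²)) = 1.90 dB.
∠H = atan2(Im, Re) = 168.11°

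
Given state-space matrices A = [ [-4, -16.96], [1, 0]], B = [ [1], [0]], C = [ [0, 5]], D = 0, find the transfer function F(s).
F(s) = C(sI - A)⁻¹B + D.
Characteristic polynomial det(sI - A) = s^2 + 4*s + 16.96.
Numerator from C·adj(sI-A)·B + D·det(sI-A) = 5.
F(s) = (5)/(s^2 + 4*s + 16.96)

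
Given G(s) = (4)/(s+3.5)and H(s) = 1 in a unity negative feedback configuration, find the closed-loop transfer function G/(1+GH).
Closed-loop T = G/(1+GH).
Numerator: G_num * H_den = 4.
Denominator: G_den * H_den + G_num * H_num = (s + 3.5) + (4) = s + 7.5.
T(s) = (4)/(s + 7.5)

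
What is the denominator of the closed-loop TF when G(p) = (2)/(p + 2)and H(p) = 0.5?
Characteristic poly = G_den * H_den + G_num * H_num = (p + 2) + (1) = p + 3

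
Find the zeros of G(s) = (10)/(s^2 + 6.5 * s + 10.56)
Numerator is a nonzero constant (10) → Zeros: none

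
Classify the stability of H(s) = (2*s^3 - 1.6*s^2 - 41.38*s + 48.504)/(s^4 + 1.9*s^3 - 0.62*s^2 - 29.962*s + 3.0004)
Denominator: s^4 + 1.9*s^3 - 0.62*s^2 - 29.962*s + 3.0004 = (s - 2.6)(s - 0.1)(s^2 + 4.6*s + 11.54). Poles: -2.3 + 2.5j, -2.3 - 2.5j, 0.1, 2.6. Unstable (2 pole(s) in RHP)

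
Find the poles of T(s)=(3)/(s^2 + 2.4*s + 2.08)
Set denominator = 0: s^2 + 2.4*s + 2.08 = 0 → Poles: -1.2 + 0.8j, -1.2 - 0.8j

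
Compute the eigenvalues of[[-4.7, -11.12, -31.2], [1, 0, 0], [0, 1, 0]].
Eigenvalues solve det(λI - A) = 0.
Characteristic polynomial: λ^3 + 4.7*λ^2 + 11.12*λ + 31.2 = 0.
Factor: (λ + 3.9)(λ^2 + 0.8*λ + 8) = 0.
Roots: -0.4 + 2.8j, -0.4 - 2.8j, -3.9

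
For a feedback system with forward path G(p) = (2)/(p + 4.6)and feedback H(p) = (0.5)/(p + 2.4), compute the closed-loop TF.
Closed-loop T = G/(1+GH).
Numerator: G_num * H_den = 2*p + 4.8.
Denominator: G_den * H_den + G_num * H_num = (p^2 + 7*p + 11.04) + (1) = p^2 + 7*p + 12.04.
T(p) = (2*p + 4.8)/(p^2 + 7*p + 12.04)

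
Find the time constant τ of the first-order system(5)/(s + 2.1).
First-order system: τ = -1/pole. Pole = -2.1. τ = -1/(-2.1) = 0.4762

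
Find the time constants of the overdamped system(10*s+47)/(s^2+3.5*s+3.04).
Overdamped: real poles at -1.9, -1.6. τ = -1/pole → τ₁ = 0.5263, τ₂ = 0.625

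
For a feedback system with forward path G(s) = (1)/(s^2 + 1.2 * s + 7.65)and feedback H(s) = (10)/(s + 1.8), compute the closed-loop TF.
Closed-loop T = G/(1+GH).
Numerator: G_num * H_den = s + 1.8.
Denominator: G_den * H_den + G_num * H_num = (s^3 + 3*s^2 + 9.81*s + 13.77) + (10) = s^3 + 3*s^2 + 9.81*s + 23.77.
T(s) = (s + 1.8)/(s^3 + 3*s^2 + 9.81*s + 23.77)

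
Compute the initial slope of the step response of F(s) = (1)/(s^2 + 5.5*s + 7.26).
IVT: y'(0⁺) = lim_{s→∞} s²·Y(s) = lim_{s→∞} s·F(s).
deg(num) = 0, deg(den) = 2, relative degree = 2 ≥ 2, so s·F(s) → 0. Initial slope = 0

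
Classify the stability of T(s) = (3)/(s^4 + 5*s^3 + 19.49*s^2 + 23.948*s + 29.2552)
Denominator: s^4 + 5*s^3 + 19.49*s^2 + 23.948*s + 29.2552 = (s^2 + 3.8*s + 12.61)(s^2 + 1.2*s + 2.32). Poles: -0.6 + 1.4j, -0.6 - 1.4j, -1.9 + 3j, -1.9 - 3j. Stable (all poles in LHP)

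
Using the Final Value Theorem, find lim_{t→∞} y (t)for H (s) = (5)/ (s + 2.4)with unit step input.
FVT: lim_{t→∞} y(t) = lim_{s→0} s*Y(s) where Y(s) = H(s)/s.
= lim_{s→0} H(s) = H(0) = num(0)/den(0) = 5/2.4 = 2.083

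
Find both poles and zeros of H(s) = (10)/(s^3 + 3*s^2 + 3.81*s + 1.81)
Set denominator = 0: s^3 + 3*s^2 + 3.81*s + 1.81 = (s + 1)(s^2 + 2*s + 1.81) = 0 → Poles: -1, -1 + 0.9j, -1 - 0.9j
Numerator is a nonzero constant (10) → Zeros: none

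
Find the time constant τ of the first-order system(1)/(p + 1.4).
First-order system: τ = -1/pole. Pole = -1.4. τ = -1/(-1.4) = 0.7143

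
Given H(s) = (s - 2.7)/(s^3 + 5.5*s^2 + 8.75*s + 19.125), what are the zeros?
Set numerator = 0: s - 2.7 = 0 → Zeros: 2.7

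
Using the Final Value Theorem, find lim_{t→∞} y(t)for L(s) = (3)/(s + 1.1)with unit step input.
FVT: lim_{t→∞} y(t) = lim_{s→0} s*Y(s) where Y(s) = L(s)/s.
= lim_{s→0} L(s) = L(0) = num(0)/den(0) = 3/1.1 = 2.727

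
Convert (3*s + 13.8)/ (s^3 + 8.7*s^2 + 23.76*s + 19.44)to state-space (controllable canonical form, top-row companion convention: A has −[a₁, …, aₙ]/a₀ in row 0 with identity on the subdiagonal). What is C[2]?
Reachable canonical form: C = numerator coefficients (right-aligned, zero-padded to length n).
num = 3*s + 13.8, C = [[0, 3, 13.8]].
C[2] = 13.8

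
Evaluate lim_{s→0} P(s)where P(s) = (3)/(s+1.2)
DC gain = P(0) = num(0)/den(0) = 3/1.2 = 2.5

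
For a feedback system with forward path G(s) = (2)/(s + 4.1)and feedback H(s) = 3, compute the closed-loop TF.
Closed-loop T = G/(1+GH).
Numerator: G_num * H_den = 2.
Denominator: G_den * H_den + G_num * H_num = (s + 4.1) + (6) = s + 10.1.
T(s) = (2)/(s + 10.1)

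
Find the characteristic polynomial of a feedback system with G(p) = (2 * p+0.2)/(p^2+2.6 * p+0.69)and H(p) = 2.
Characteristic poly = G_den * H_den + G_num * H_num = (p^2 + 2.6*p + 0.69) + (4*p + 0.4) = p^2 + 6.6*p + 1.09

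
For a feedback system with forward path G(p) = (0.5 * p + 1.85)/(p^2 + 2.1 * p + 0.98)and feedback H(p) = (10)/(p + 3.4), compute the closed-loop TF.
Closed-loop T = G/(1+GH).
Numerator: G_num * H_den = 0.5*p^2 + 3.55*p + 6.29.
Denominator: G_den * H_den + G_num * H_num = (p^3 + 5.5*p^2 + 8.12*p + 3.332) + (5*p + 18.5) = p^3 + 5.5*p^2 + 13.12*p + 21.832.
T(p) = (0.5*p^2 + 3.55*p + 6.29)/(p^3 + 5.5*p^2 + 13.12*p + 21.832)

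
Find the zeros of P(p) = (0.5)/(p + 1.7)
Numerator is a nonzero constant (0.5) → Zeros: none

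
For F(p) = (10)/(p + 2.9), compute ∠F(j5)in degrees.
Substitute p = j*5: F(j5) = 0.868004 - 1.49656j.
∠F(j5) = atan2(Im, Re) = atan2(-1.49656, 0.868004) = -59.89°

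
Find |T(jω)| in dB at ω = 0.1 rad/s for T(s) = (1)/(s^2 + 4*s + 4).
Substitute s = j*0.1: T(j0.1) = 0.248133 - 0.0248755j.
|T(j0.1)| = sqrt(Re² + Im²) = 0.2494.
20*log₁₀(0.2494) = -12.06 dB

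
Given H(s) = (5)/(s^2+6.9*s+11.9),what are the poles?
Set denominator = 0: s^2 + 6.9*s + 11.9 = (s + 3.4)(s + 3.5) = 0 → Poles: -3.4, -3.5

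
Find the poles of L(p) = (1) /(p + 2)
Set denominator = 0: p + 2 = 0 → Poles: -2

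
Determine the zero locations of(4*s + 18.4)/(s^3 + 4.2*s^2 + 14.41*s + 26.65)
Set numerator = 0: 4*s + 18.4 = 0 → Zeros: -4.6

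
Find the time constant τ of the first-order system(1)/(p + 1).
First-order system: τ = -1/pole. Pole = -1. τ = -1/(-1) = 1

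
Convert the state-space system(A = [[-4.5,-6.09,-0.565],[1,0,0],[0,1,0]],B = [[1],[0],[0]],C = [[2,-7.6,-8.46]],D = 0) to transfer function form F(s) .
F(s) = C(sI - A)⁻¹B + D.
Characteristic polynomial det(sI - A) = s^3 + 4.5*s^2 + 6.09*s + 0.565.
Numerator from C·adj(sI-A)·B + D·det(sI-A) = 2*s^2 - 7.6*s - 8.46.
F(s) = (2*s^2 - 7.6*s - 8.46)/(s^3 + 4.5*s^2 + 6.09*s + 0.565)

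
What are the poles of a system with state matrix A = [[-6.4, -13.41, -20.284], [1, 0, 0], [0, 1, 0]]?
Eigenvalues solve det(λI - A) = 0.
Characteristic polynomial: λ^3 + 6.4*λ^2 + 13.41*λ + 20.284 = 0.
Factor: (λ + 4.4)(λ^2 + 2*λ + 4.61) = 0.
Roots: -1 + 1.9j, -1 - 1.9j, -4.4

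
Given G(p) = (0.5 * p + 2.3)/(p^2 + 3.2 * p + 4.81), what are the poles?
Set denominator = 0: p^2 + 3.2*p + 4.81 = 0 → Poles: -1.6 + 1.5j, -1.6 - 1.5j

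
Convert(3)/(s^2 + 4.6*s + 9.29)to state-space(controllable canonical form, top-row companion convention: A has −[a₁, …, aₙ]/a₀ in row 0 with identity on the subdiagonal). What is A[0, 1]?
Reachable canonical form for den = s^2 + 4.6*s + 9.29: top row of A = -[a₁,a₂,...,aₙ]/a₀, ones on the subdiagonal, zeros elsewhere.
A = [[-4.6, -9.29], [1, 0]].
A[0,1] = -9.29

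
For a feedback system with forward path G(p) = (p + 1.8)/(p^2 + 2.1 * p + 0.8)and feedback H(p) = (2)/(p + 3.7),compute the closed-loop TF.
Closed-loop T = G/(1+GH).
Numerator: G_num * H_den = p^2 + 5.5*p + 6.66.
Denominator: G_den * H_den + G_num * H_num = (p^3 + 5.8*p^2 + 8.57*p + 2.96) + (2*p + 3.6) = p^3 + 5.8*p^2 + 10.57*p + 6.56.
T(p) = (p^2 + 5.5*p + 6.66)/(p^3 + 5.8*p^2 + 10.57*p + 6.56)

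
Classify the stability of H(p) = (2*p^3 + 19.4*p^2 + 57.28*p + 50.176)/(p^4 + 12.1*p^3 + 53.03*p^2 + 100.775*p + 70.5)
Denominator: p^4 + 12.1*p^3 + 53.03*p^2 + 100.775*p + 70.5 = (p + 2.5)(p + 4.7)(p + 2.4)(p + 2.5). Poles: -2.4, -2.5, -2.5, -4.7. Stable (all poles in LHP)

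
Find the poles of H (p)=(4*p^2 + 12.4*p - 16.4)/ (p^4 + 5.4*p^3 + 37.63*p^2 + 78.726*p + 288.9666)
Set denominator = 0: p^4 + 5.4*p^3 + 37.63*p^2 + 78.726*p + 288.9666 = (p^2 + 4.8*p + 20.97)(p^2 + 0.6*p + 13.78) = 0 → Poles: -0.3 + 3.7j, -0.3 - 3.7j, -2.4 + 3.9j, -2.4 - 3.9j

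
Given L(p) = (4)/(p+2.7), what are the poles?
Set denominator = 0: p + 2.7 = 0 → Poles: -2.7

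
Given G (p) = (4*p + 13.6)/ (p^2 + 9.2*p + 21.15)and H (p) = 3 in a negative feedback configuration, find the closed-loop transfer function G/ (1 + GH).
Closed-loop T = G/(1+GH).
Numerator: G_num * H_den = 4*p + 13.6.
Denominator: G_den * H_den + G_num * H_num = (p^2 + 9.2*p + 21.15) + (12*p + 40.8) = p^2 + 21.2*p + 61.95.
T(p) = (4*p + 13.6)/(p^2 + 21.2*p + 61.95)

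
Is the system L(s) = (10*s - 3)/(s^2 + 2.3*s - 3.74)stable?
Denominator: s^2 + 2.3*s - 3.74 = (s - 1.1)(s + 3.4). Poles: -3.4, 1.1. All Re(p)<0: No (unstable)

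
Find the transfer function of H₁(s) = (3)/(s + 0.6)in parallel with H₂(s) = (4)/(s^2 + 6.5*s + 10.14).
Parallel: H = H₁ + H₂ = (n₁·d₂ + n₂·d₁)/(d₁·d₂).
n₁·d₂ = 3*s^2 + 19.5*s + 30.42. n₂·d₁ = 4*s + 2.4. Sum = 3*s^2 + 23.5*s + 32.82. d₁·d₂ = s^3 + 7.1*s^2 + 14.04*s + 6.084.
H(s) = (3*s^2 + 23.5*s + 32.82)/(s^3 + 7.1*s^2 + 14.04*s + 6.084)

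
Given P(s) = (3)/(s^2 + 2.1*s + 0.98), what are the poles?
Set denominator = 0: s^2 + 2.1*s + 0.98 = (s + 1.4)(s + 0.7) = 0 → Poles: -0.7, -1.4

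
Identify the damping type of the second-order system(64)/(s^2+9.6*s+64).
Standard form: ωn²/(s²+2ζωn·s+ωn²) gives ωn=8, ζ=0.6.
Underdamped (ζ = 0.6 < 1)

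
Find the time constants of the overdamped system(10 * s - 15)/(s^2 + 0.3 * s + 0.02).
Overdamped: real poles at -0.2, -0.1. τ = -1/pole → τ₁ = 5, τ₂ = 10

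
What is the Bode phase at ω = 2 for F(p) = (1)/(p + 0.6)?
Substitute p = j*2: F(j2) = 0.137615 - 0.458716j.
∠F(j2) = atan2(Im, Re) = atan2(-0.458716, 0.137615) = -73.30°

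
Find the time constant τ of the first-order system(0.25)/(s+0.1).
First-order system: τ = -1/pole. Pole = -0.1. τ = -1/(-0.1) = 10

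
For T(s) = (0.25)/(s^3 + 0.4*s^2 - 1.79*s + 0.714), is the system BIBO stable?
Denominator: s^3 + 0.4*s^2 - 1.79*s + 0.714 = (s - 0.7)(s + 1.7)(s - 0.6). Poles: -1.7, 0.6, 0.7. All Re(p)<0: No (unstable)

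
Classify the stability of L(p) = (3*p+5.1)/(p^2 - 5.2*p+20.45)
Denominator: p^2 - 5.2*p + 20.45. Poles: 2.6 + 3.7j, 2.6 - 3.7j. Unstable (2 pole(s) in RHP)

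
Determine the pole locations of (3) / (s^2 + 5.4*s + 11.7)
Set denominator = 0: s^2 + 5.4*s + 11.7 = 0 → Poles: -2.7 + 2.1j, -2.7 - 2.1j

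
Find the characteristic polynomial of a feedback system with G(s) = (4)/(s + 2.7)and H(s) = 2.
Characteristic poly = G_den * H_den + G_num * H_num = (s + 2.7) + (8) = s + 10.7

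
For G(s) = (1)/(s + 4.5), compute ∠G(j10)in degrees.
Substitute s = j*10: G(j10) = 0.037422 - 0.0831601j.
∠G(j10) = atan2(Im, Re) = atan2(-0.0831601, 0.037422) = -65.77°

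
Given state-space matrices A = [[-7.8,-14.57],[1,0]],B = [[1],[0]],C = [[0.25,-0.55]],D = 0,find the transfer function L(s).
L(s) = C(sI - A)⁻¹B + D.
Characteristic polynomial det(sI - A) = s^2 + 7.8*s + 14.57.
Numerator from C·adj(sI-A)·B + D·det(sI-A) = 0.25*s - 0.55.
L(s) = (0.25*s - 0.55)/(s^2 + 7.8*s + 14.57)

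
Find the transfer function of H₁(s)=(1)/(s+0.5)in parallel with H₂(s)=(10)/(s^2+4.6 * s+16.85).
Parallel: H = H₁ + H₂ = (n₁·d₂ + n₂·d₁)/(d₁·d₂).
n₁·d₂ = s^2 + 4.6*s + 16.85. n₂·d₁ = 10*s + 5. Sum = s^2 + 14.6*s + 21.85. d₁·d₂ = s^3 + 5.1*s^2 + 19.15*s + 8.425.
H(s) = (s^2 + 14.6*s + 21.85)/(s^3 + 5.1*s^2 + 19.15*s + 8.425)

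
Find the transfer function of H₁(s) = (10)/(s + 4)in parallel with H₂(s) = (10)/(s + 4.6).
Parallel: H = H₁ + H₂ = (n₁·d₂ + n₂·d₁)/(d₁·d₂).
n₁·d₂ = 10*s + 46. n₂·d₁ = 10*s + 40. Sum = 20*s + 86. d₁·d₂ = s^2 + 8.6*s + 18.4.
H(s) = (20*s + 86)/(s^2 + 8.6*s + 18.4)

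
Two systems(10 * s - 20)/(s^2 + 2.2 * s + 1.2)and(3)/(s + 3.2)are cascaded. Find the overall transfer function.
Series: H = H₁ · H₂ = (n₁·n₂)/(d₁·d₂).
Num: n₁·n₂ = 30*s - 60. Den: d₁·d₂ = s^3 + 5.4*s^2 + 8.24*s + 3.84.
H(s) = (30*s - 60)/(s^3 + 5.4*s^2 + 8.24*s + 3.84)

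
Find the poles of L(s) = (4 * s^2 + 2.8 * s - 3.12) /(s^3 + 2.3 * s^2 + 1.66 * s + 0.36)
Set denominator = 0: s^3 + 2.3*s^2 + 1.66*s + 0.36 = (s + 0.9)(s + 0.4)(s + 1) = 0 → Poles: -0.4, -0.9, -1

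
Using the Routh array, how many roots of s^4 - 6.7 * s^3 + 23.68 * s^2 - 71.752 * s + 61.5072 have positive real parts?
Routh array:
s^4: [1, 23.68, 61.5072]; s^3: [-6.7, -71.752]; s^2: [12.9707, 61.5072]; s^1: [-39.9806]; s^0: [61.5072]
First column: [1, -6.7, 12.9707, -39.9806, 61.5072]. Sign changes = RHP roots = 4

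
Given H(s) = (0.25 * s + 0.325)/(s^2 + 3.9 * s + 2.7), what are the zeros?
Set numerator = 0: 0.25*s + 0.325 = 0 → Zeros: -1.3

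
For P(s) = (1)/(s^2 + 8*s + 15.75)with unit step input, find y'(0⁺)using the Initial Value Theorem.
IVT: y'(0⁺) = lim_{s→∞} s²·Y(s) = lim_{s→∞} s·P(s).
deg(num) = 0, deg(den) = 2, relative degree = 2 ≥ 2, so s·P(s) → 0. Initial slope = 0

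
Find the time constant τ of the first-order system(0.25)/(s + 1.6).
First-order system: τ = -1/pole. Pole = -1.6. τ = -1/(-1.6) = 0.625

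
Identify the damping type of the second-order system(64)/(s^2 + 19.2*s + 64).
Standard form: ωn²/(s²+2ζωn·s+ωn²) gives ωn=8, ζ=1.2.
Overdamped (ζ = 1.2 > 1)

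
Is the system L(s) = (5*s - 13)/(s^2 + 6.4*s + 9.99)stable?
Denominator: s^2 + 6.4*s + 9.99 = (s + 3.7)(s + 2.7). Poles: -2.7, -3.7. All Re(p)<0: Yes (stable)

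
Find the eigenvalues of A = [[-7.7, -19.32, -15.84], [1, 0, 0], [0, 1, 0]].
Eigenvalues solve det(λI - A) = 0.
Characteristic polynomial: λ^3 + 7.7*λ^2 + 19.32*λ + 15.84 = 0.
Factor: (λ + 2)(λ + 3.3)(λ + 2.4) = 0.
Roots: -2, -2.4, -3.3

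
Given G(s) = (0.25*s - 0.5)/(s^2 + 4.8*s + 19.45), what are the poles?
Set denominator = 0: s^2 + 4.8*s + 19.45 = 0 → Poles: -2.4 + 3.7j, -2.4 - 3.7j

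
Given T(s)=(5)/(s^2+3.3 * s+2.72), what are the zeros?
Numerator is a nonzero constant (5) → Zeros: none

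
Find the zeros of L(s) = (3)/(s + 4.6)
Numerator is a nonzero constant (3) → Zeros: none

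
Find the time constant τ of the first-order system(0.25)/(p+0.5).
First-order system: τ = -1/pole. Pole = -0.5. τ = -1/(-0.5) = 2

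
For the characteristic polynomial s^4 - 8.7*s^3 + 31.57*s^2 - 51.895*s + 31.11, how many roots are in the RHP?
s^4 - 8.7*s^3 + 31.57*s^2 - 51.895*s + 31.11 = (s - 1.5)(s - 2)(s^2 - 5.2*s + 10.37). Poles: 1.5, 2, 2.6 + 1.9j, 2.6 - 1.9j. RHP poles (Re>0): 4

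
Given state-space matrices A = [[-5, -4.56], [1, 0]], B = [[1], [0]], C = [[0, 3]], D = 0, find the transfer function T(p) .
T(p) = C(pI - A)⁻¹B + D.
Characteristic polynomial det(pI - A) = p^2 + 5*p + 4.56.
Numerator from C·adj(pI-A)·B + D·det(pI-A) = 3.
T(p) = (3)/(p^2 + 5*p + 4.56)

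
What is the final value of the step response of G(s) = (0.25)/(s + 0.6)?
FVT: lim_{t→∞} y(t) = lim_{s→0} s*Y(s) where Y(s) = G(s)/s.
= lim_{s→0} G(s) = G(0) = num(0)/den(0) = 0.25/0.6 = 0.4167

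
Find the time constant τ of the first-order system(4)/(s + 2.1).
First-order system: τ = -1/pole. Pole = -2.1. τ = -1/(-2.1) = 0.4762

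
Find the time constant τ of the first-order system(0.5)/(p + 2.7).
First-order system: τ = -1/pole. Pole = -2.7. τ = -1/(-2.7) = 0.3704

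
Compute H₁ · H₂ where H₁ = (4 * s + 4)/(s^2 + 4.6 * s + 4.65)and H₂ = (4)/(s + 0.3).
Series: H = H₁ · H₂ = (n₁·n₂)/(d₁·d₂).
Num: n₁·n₂ = 16*s + 16. Den: d₁·d₂ = s^3 + 4.9*s^2 + 6.03*s + 1.395.
H(s) = (16*s + 16)/(s^3 + 4.9*s^2 + 6.03*s + 1.395)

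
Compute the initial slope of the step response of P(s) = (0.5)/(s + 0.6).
IVT: y'(0⁺) = lim_{s→∞} s²·Y(s) = lim_{s→∞} s·P(s).
deg(num) = 0, deg(den) = 1, relative degree = 1, so s·P(s) → (leading num)/(leading den) = 0.5/1 = 0.5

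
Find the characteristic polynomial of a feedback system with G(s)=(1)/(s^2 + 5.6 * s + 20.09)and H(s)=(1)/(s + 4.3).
Characteristic poly = G_den * H_den + G_num * H_num = (s^3 + 9.9*s^2 + 44.17*s + 86.387) + (1) = s^3 + 9.9*s^2 + 44.17*s + 87.387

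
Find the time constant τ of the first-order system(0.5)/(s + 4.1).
First-order system: τ = -1/pole. Pole = -4.1. τ = -1/(-4.1) = 0.2439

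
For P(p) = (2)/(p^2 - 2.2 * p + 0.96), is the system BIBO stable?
Denominator: p^2 - 2.2*p + 0.96 = (p - 1.6)(p - 0.6). Poles: 0.6, 1.6. All Re(p)<0: No (unstable)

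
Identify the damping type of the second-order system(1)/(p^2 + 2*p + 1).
Standard form: ωn²/(p²+2ζωn·p+ωn²) gives ωn=1, ζ=1.
Critically damped (ζ = 1)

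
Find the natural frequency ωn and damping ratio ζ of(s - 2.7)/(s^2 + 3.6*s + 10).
Underdamped: complex pole -1.8 + 2.6j. ωn = |pole| = 3.162, ζ = -Re(pole)/ωn = 0.5692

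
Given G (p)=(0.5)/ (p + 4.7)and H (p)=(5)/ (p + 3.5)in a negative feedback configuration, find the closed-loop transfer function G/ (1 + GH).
Closed-loop T = G/(1+GH).
Numerator: G_num * H_den = 0.5*p + 1.75.
Denominator: G_den * H_den + G_num * H_num = (p^2 + 8.2*p + 16.45) + (2.5) = p^2 + 8.2*p + 18.95.
T(p) = (0.5*p + 1.75)/(p^2 + 8.2*p + 18.95)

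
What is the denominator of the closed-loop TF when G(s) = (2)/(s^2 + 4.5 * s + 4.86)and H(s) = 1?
Characteristic poly = G_den * H_den + G_num * H_num = (s^2 + 4.5*s + 4.86) + (2) = s^2 + 4.5*s + 6.86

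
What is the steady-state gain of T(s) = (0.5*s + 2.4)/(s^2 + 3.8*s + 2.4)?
DC gain = T(0) = num(0)/den(0) = 2.4/2.4 = 1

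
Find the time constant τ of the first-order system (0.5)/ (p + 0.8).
First-order system: τ = -1/pole. Pole = -0.8. τ = -1/(-0.8) = 1.25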